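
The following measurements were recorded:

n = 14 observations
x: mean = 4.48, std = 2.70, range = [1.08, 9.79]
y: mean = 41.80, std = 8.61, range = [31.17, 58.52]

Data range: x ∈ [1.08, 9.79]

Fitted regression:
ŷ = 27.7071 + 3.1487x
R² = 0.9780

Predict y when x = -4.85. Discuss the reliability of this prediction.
ŷ = 12.4359, but this is extrapolation (below the data range [1.08, 9.79]) and may be unreliable.

Prediction calculation:
ŷ = 27.7071 + 3.1487 × (-4.85)
ŷ = 12.4359

Reliability:
- Data range: x ∈ [1.08, 9.79]
- Prediction point: x = -4.85 is 5.93 units below the observed range → this is EXTRAPOLATION, not interpolation

Why that matters here:
- The linear relationship may not hold outside the observed range
- R² describes fit only over the sampled x values; it says nothing about behaviour beyond them

A defensible statement: 'if the linear trend continued to x = -4.85, y would be about 12.4359' — the premise is untested.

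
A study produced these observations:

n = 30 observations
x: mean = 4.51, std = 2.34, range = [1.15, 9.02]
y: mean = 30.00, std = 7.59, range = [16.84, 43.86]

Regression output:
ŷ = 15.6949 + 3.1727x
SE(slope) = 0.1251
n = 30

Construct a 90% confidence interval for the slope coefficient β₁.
The 90% CI for β₁ is (2.9599, 3.3855)

Confidence interval for the slope:

The 90% CI for β₁ is: β̂₁ ± t*(α/2, n-2) × SE(β̂₁)

Step 1: Find critical t-value
- Confidence level = 0.9
- Degrees of freedom = n - 2 = 30 - 2 = 28
- t*(α/2, 28) = 1.7011

Step 2: Calculate margin of error
Margin = 1.7011 × 0.1251 = 0.2128

Step 3: Construct interval
CI = 3.1727 ± 0.2128
CI = (2.9599, 3.3855)

Interpretation: We are 90% confident that the true slope β₁ lies between 2.9599 and 3.3855.
Both endpoints are positive, so the data support a genuinely positive slope at this confidence level.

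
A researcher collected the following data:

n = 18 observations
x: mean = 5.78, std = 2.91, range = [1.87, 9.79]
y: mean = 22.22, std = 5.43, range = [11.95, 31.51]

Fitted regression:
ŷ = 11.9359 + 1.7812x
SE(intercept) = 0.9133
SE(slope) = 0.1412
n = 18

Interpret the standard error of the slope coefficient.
The slope 1.7812 is pinned down to within about ±0.1412 (one SE) by these data — relative uncertainty 7.9%, i.e. precise.

SE(β̂₁) = s / √Sxx, where s is the residual standard deviation and Sxx = Σ(x − x̄)². It is the yardstick for how far β̂₁ = 1.7812 could plausibly be from the true slope.

Relative precision:
- SE / |β̂₁| = 0.1412 / 1.7812 = 7.9%
- Rule of thumb (under 20%: precise; 20% to under 50%: moderately precise; 50% or more: imprecise) → precise

Link to interval estimation: a confidence interval for β₁ is β̂₁ ± t* × 0.1412, so SE sets the half-width per unit of t*.

What drives SE(β̂₁): larger n (here n = 18) → smaller SE; more residual scatter → larger SE; wider spread of x values → smaller SE.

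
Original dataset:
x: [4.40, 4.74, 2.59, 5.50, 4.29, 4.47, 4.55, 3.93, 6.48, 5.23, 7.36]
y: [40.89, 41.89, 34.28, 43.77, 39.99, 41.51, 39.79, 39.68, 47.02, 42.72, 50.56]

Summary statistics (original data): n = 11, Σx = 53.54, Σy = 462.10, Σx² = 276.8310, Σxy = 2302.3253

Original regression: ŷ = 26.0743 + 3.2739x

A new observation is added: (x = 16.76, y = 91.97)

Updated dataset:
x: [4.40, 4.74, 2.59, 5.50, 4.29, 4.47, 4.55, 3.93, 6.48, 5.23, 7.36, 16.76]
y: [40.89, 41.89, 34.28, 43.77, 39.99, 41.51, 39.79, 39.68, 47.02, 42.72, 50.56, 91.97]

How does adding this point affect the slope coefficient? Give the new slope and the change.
Adding the point moves β₁ from 3.2739 to 4.0978, i.e. it increases by 0.8239 (+25.2%).

x = 16.76 lies well outside the original x-range [2.59, 7.36] (x̄ ≈ 4.87), so this observation has high leverage and can move the slope substantially.

Step 1: Update the sums with the new point (n goes from 11 to 12)
Σx  = 53.54 + 16.76 = 70.30
Σy  = 462.10 + 91.97 = 554.07
Σx² = 276.8310 + 16.76² = 276.8310 + 280.8976 = 557.7286
Σxy = 2302.3253 + 16.76×91.97 = 2302.3253 + 1541.4172 = 3843.7425

Step 2: Recompute the slope with b₁ = (nΣxy − ΣxΣy) / (nΣx² − (Σx)²)
Numerator   = 12×3843.7425 − 70.30×554.07 = 46124.9100 − 38951.1210 = 7173.7890
Denominator = 12×557.7286 − 70.30² = 6692.7432 − 4942.0900 = 1750.6532
b₁(new) = 7173.7890 / 1750.6532 = 4.0978

(Same formula on the original sums: (11×2302.3253 − 53.54×462.10) / (11×276.8310 − 53.54²) = 584.7443 / 178.6094 = 3.2739, matching the given fit.)

Step 3: Change in slope
Δβ₁ = 4.0978 − 3.2739 = +0.8239
Relative change = +0.8239 / 3.2739 × 100% = +25.2%
→ the slope increases when the point is added.

A high-leverage point only changes the slope if it is off the original line; here y = 91.97 is above the original trend, so the slope increases.
In practice: investigate whether it comes from the same population as the rest of the sample.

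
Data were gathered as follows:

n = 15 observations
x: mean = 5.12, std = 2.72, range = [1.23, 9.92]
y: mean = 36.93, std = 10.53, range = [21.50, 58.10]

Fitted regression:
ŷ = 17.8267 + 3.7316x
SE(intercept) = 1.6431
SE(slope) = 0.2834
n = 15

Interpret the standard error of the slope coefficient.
SE(β̂₁) = 0.2834 is the estimated standard deviation of the slope estimate across repeated samples; relative to β̂₁ = 3.7316 that is 7.6%, a precise estimate.

What SE measures:
- The standard error quantifies the sampling variability of the coefficient estimate
- It is the estimated standard deviation of β̂₁ across hypothetical repeated samples of the same size
- Smaller SE → more precise estimate

Relative precision:
- SE / |β̂₁| = 0.2834 / 3.7316 = 7.6%
- Rule of thumb (under 20%: precise; 20% to under 50%: moderately precise; 50% or more: imprecise) → precise

Rough 95% range (±2 SE): 3.7316 ± 0.5668 → (3.1648, 4.2984).

What drives SE(β̂₁): larger n (here n = 15) → smaller SE; more residual scatter → larger SE.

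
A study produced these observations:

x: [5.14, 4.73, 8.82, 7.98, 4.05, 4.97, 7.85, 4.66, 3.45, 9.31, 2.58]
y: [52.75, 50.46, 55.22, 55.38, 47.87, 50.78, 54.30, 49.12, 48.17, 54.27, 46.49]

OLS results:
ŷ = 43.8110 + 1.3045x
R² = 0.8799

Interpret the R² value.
The model explains 87.99% of the variance in y (R² = 0.8799), leaving 12.01% unexplained; the fit is strong.

The coefficient of determination R² is the fraction of the total variation in y that the fitted line accounts for.

Here R² = 0.8799:
- Explained: 87.99% of the variation in y
- Unexplained (residual): 100% − 87.99% = 12.01%
- Rule of thumb (below 0.3 weak; 0.3 to below 0.7 moderate; 0.7 and above strong) → strong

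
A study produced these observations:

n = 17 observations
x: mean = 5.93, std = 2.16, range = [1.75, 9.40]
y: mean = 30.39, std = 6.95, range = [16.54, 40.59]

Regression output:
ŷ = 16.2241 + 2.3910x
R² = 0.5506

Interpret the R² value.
About 55.06% of the variability in y is accounted for by the regression on x (R² = 0.5506) — a moderate linear fit.

R² = 1 − SS_res/SS_tot compares the residual scatter to the total scatter of y about its mean.

Here R² = 0.5506:
- Explained: 55.06% of the variation in y
- Unexplained (residual): 100% − 55.06% = 44.94%
- Rule of thumb (below 0.3 weak; 0.3 to below 0.7 moderate; 0.7 and above strong) → moderate

Note: R² never decreases when predictors are added, so it should not be used alone to compare models of different size.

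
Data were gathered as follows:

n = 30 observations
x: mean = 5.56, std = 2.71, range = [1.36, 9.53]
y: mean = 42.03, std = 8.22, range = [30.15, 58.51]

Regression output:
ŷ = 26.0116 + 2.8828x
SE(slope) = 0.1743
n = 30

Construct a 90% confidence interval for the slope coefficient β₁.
The 90% CI for β₁ is (2.5863, 3.1793)

Confidence interval for the slope:

The 90% CI for β₁ is: β̂₁ ± t*(α/2, n-2) × SE(β̂₁)

Step 1: Find critical t-value
- Confidence level = 0.9
- Degrees of freedom = n - 2 = 30 - 2 = 28
- t*(α/2, 28) = 1.7011

Step 2: Calculate margin of error
Margin = 1.7011 × 0.1743 = 0.2965

Step 3: Construct interval
CI = 2.8828 ± 0.2965
CI = (2.5863, 3.1793)

Interpretation: We are 90% confident that the true slope β₁ lies between 2.5863 and 3.1793.
Both endpoints are positive, so the data support a genuinely positive slope at this confidence level.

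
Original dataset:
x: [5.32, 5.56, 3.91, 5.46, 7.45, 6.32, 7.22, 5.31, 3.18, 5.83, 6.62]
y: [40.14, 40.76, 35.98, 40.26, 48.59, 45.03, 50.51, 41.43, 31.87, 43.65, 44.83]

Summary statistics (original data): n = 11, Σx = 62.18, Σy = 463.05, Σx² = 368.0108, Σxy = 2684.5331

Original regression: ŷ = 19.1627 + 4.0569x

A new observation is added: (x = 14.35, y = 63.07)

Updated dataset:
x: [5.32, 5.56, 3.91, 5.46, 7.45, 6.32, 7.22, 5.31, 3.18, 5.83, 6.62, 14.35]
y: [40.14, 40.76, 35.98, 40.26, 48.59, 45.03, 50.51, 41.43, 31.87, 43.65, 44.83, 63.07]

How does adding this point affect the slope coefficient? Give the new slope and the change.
The slope changes from 4.0569 to 2.7283 (change of -1.3286, or -32.7%).

The new point has HIGH LEVERAGE: x = 14.35 is far from the original mean x̄ = 62.18/11 ≈ 5.65 (original range [3.18, 7.45]).

Step 1: Update the sums with the new point (n goes from 11 to 12)
Σx  = 62.18 + 14.35 = 76.53
Σy  = 463.05 + 63.07 = 526.12
Σx² = 368.0108 + 14.35² = 368.0108 + 205.9225 = 573.9333
Σxy = 2684.5331 + 14.35×63.07 = 2684.5331 + 905.0545 = 3589.5876

Step 2: Recompute the slope with b₁ = (nΣxy − ΣxΣy) / (nΣx² − (Σx)²)
Numerator   = 12×3589.5876 − 76.53×526.12 = 43075.0512 − 40263.9636 = 2811.0876
Denominator = 12×573.9333 − 76.53² = 6887.1996 − 5856.8409 = 1030.3587
b₁(new) = 2811.0876 / 1030.3587 = 2.7283

(Same formula on the original sums: (11×2684.5331 − 62.18×463.05) / (11×368.0108 − 62.18²) = 737.4151 / 181.7664 = 4.0569, matching the given fit.)

Step 3: Change in slope
Δβ₁ = 2.7283 − 4.0569 = -1.3286
Relative change = -1.3286 / 4.0569 × 100% = -32.7%
→ the slope decreases when the point is added.

A high-leverage point only changes the slope if it is off the original line; here y = 63.07 is below the original trend, so the slope decreases.
In practice: check such a point for data-entry or measurement error; investigate whether it comes from the same population as the rest of the sample.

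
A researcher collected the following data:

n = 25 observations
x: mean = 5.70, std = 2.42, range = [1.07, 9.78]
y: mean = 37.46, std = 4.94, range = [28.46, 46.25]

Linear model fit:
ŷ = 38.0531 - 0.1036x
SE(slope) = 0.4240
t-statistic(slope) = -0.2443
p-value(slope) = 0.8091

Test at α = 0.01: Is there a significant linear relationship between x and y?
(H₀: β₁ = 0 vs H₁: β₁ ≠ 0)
Fail to reject H₀: p-value = 0.8091 ≥ α = 0.01. The linear relationship is not significant at the 1% level.

Hypothesis test for the slope coefficient:

H₀: β₁ = 0 (no linear relationship)
H₁: β₁ ≠ 0 (linear relationship exists)

Test statistic: t = β̂₁ / SE(β̂₁) = -0.1036 / 0.4240 = -0.2443

p = 0.8091: how often a slope estimate this far from 0 (in SE units) would arise by chance if β₁ were truly 0.

Decision rule: reject H₀ if p-value < α.
p-value = 0.8091 ≥ α = 0.01 → fail to reject H₀.

At α = 0.01 the data do not provide convincing evidence of a nonzero slope.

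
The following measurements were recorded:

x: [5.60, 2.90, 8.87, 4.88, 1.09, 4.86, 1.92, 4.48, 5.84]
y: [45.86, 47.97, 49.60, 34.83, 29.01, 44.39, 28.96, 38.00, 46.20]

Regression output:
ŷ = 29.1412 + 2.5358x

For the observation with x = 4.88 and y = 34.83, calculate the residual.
Residual = -6.6859

The residual is the difference between the actual value and the predicted value:

Residual = y - ŷ

Step 1: Calculate predicted value
ŷ = 29.1412 + 2.5358 × 4.88
ŷ = 41.5159

Step 2: Calculate residual
Residual = 34.83 - 41.5159
Residual = -6.6859

Sign check: y < ŷ, so the point is below the line and the fit overestimates here.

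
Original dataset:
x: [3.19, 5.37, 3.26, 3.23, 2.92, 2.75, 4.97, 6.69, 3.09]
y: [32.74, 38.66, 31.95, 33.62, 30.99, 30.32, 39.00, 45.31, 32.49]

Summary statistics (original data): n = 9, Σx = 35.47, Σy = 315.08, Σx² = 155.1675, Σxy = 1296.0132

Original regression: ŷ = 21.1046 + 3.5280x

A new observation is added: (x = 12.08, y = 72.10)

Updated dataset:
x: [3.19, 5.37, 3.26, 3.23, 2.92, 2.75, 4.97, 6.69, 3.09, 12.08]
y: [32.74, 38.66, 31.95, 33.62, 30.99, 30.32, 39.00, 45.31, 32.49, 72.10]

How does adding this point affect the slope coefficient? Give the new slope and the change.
Adding the point moves β₁ from 3.5280 to 4.3462, i.e. it increases by 0.8182 (+23.2%).

x = 12.08 lies well outside the original x-range [2.75, 6.69] (x̄ ≈ 3.94), so this observation has high leverage and can move the slope substantially.

Step 1: Update the sums with the new point (n goes from 9 to 10)
Σx  = 35.47 + 12.08 = 47.55
Σy  = 315.08 + 72.10 = 387.18
Σx² = 155.1675 + 12.08² = 155.1675 + 145.9264 = 301.0939
Σxy = 1296.0132 + 12.08×72.10 = 1296.0132 + 870.9680 = 2166.9812

Step 2: Recompute the slope with b₁ = (nΣxy − ΣxΣy) / (nΣx² − (Σx)²)
Numerator   = 10×2166.9812 − 47.55×387.18 = 21669.8120 − 18410.4090 = 3259.4030
Denominator = 10×301.0939 − 47.55² = 3010.9390 − 2261.0025 = 749.9365
b₁(new) = 3259.4030 / 749.9365 = 4.3462

(Same formula on the original sums: (9×1296.0132 − 35.47×315.08) / (9×155.1675 − 35.47²) = 488.2312 / 138.3866 = 3.5280, matching the given fit.)

Step 3: Change in slope
Δβ₁ = 4.3462 − 3.5280 = +0.8182
Relative change = +0.8182 / 3.5280 × 100% = +23.2%
→ the slope increases when the point is added.

Because the point sits above the extension of the original line at a high-leverage x, it tilts the fit up.
In practice: refit with and without it and report both if conclusions differ.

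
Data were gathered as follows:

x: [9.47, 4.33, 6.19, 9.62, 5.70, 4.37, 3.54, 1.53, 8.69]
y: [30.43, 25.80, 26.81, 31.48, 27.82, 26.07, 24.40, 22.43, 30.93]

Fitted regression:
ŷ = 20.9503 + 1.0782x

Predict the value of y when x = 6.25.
ŷ = 27.6891

Plug x = 6.25 into the fitted line:

ŷ = 20.9503 + 1.0782 × 6.25
ŷ = 20.9503 + 6.7388
ŷ = 27.6891

This is the fitted mean response at that x — an individual observation would come with a wider prediction interval.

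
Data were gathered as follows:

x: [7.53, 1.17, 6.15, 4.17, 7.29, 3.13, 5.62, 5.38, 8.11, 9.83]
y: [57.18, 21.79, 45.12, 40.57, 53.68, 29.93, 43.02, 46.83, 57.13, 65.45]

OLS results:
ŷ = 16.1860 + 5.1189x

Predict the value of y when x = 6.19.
ŷ = 47.8720

Plug x = 6.19 into the fitted line:

ŷ = 16.1860 + 5.1189 × 6.19
ŷ = 16.1860 + 31.6860
ŷ = 47.8720

This is the fitted mean response at that x — an individual observation would come with a wider prediction interval.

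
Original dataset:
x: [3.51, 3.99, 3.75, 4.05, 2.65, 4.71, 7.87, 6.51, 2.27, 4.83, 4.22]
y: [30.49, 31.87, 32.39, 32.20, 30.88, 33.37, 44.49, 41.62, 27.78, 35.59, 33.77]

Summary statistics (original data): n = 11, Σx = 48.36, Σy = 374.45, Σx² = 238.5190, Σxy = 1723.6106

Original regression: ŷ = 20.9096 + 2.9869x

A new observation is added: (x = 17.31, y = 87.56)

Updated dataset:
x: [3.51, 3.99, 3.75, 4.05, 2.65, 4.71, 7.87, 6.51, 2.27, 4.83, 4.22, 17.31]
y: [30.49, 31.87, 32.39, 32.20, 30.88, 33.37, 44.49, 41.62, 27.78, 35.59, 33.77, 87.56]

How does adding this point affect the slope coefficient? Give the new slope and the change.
Adding the point moves β₁ from 2.9869 to 3.9766, i.e. it increases by 0.9897 (+33.1%).

x = 17.31 lies well outside the original x-range [2.27, 7.87] (x̄ ≈ 4.40), so this observation has high leverage and can move the slope substantially.

Step 1: Update the sums with the new point (n goes from 11 to 12)
Σx  = 48.36 + 17.31 = 65.67
Σy  = 374.45 + 87.56 = 462.01
Σx² = 238.5190 + 17.31² = 238.5190 + 299.6361 = 538.1551
Σxy = 1723.6106 + 17.31×87.56 = 1723.6106 + 1515.6636 = 3239.2742

Step 2: Recompute the slope with b₁ = (nΣxy − ΣxΣy) / (nΣx² − (Σx)²)
Numerator   = 12×3239.2742 − 65.67×462.01 = 38871.2904 − 30340.1967 = 8531.0937
Denominator = 12×538.1551 − 65.67² = 6457.8612 − 4312.5489 = 2145.3123
b₁(new) = 8531.0937 / 2145.3123 = 3.9766

(Same formula on the original sums: (11×1723.6106 − 48.36×374.45) / (11×238.5190 − 48.36²) = 851.3146 / 285.0194 = 2.9869, matching the given fit.)

Step 3: Change in slope
Δβ₁ = 3.9766 − 2.9869 = +0.9897
Relative change = +0.9897 / 2.9869 × 100% = +33.1%
→ the slope increases when the point is added.

A high-leverage point only changes the slope if it is off the original line; here y = 87.56 is above the original trend, so the slope increases.
In practice: check such a point for data-entry or measurement error.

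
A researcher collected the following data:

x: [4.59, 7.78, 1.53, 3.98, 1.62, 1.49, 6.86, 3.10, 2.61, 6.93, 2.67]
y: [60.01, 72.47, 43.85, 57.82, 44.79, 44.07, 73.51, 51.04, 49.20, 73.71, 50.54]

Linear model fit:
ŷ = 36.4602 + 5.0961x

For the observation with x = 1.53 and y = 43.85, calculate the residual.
Residual = -0.4072

The residual is the difference between the actual value and the predicted value:

Residual = y - ŷ

Step 1: Calculate predicted value
ŷ = 36.4602 + 5.0961 × 1.53
ŷ = 44.2572

Step 2: Calculate residual
Residual = 43.85 - 44.2572
Residual = -0.4072

Interpretation: the model overestimates the actual value by 0.4072 at this point (negative residual → observation lies below the fitted line).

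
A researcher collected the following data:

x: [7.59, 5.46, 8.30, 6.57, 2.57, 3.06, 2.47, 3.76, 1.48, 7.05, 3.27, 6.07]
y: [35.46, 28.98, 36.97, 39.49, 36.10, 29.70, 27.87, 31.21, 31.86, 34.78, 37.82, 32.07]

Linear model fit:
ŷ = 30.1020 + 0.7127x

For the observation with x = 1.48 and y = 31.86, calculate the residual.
Residual = 0.7032

The residual is the difference between the actual value and the predicted value:

Residual = y - ŷ

Step 1: Calculate predicted value
ŷ = 30.1020 + 0.7127 × 1.48
ŷ = 31.1568

Step 2: Calculate residual
Residual = 31.86 - 31.1568
Residual = 0.7032

Sign check: y > ŷ, so the point is above the line and the fit underestimates here.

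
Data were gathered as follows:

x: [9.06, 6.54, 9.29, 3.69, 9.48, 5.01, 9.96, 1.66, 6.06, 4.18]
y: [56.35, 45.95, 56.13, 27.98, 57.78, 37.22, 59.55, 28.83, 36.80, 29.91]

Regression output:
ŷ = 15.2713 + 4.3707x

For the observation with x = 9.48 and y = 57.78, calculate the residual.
Residual = 1.0745

The residual is the difference between the actual value and the predicted value:

Residual = y - ŷ

Step 1: Calculate predicted value
ŷ = 15.2713 + 4.3707 × 9.48
ŷ = 56.7055

Step 2: Calculate residual
Residual = 57.78 - 56.7055
Residual = 1.0745

Sign check: y > ŷ, so the point is above the line and the fit underestimates here.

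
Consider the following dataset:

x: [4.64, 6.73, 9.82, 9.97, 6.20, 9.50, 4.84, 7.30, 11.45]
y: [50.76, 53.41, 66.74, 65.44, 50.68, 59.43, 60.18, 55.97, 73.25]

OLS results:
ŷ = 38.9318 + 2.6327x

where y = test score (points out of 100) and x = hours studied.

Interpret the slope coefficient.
For each additional hour of study time, predicted test score increases by approximately 2.6327 points.

β₁ = 2.6327 is the change in predicted test score (points) per additional hour of study time.

Interpretation:
- Study time up by 1 hour → predicted test score increases by 2.6327 points
- This is a linear approximation: the same per-unit change is assumed across the whole observed x range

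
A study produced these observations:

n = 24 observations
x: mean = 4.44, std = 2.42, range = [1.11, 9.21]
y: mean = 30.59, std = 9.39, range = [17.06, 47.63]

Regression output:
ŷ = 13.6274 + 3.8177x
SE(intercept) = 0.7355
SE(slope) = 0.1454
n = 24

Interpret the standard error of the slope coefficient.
The slope 3.8177 is pinned down to within about ±0.1454 (one SE) by these data — relative uncertainty 3.8%, i.e. precise.

What SE measures:
- The standard error quantifies the sampling variability of the coefficient estimate
- It is the estimated standard deviation of β̂₁ across hypothetical repeated samples of the same size
- Smaller SE → more precise estimate

Relative precision:
- SE / |β̂₁| = 0.1454 / 3.8177 = 3.8%
- Rule of thumb (under 20%: precise; 20% to under 50%: moderately precise; 50% or more: imprecise) → precise

Link to the t-test: t = β̂₁ / SE(β̂₁) = 3.8177 / 0.1454 = 26.2565, the statistic for H₀: β₁ = 0.

What drives SE(β̂₁): larger n (here n = 24) → smaller SE; wider spread of x values → smaller SE.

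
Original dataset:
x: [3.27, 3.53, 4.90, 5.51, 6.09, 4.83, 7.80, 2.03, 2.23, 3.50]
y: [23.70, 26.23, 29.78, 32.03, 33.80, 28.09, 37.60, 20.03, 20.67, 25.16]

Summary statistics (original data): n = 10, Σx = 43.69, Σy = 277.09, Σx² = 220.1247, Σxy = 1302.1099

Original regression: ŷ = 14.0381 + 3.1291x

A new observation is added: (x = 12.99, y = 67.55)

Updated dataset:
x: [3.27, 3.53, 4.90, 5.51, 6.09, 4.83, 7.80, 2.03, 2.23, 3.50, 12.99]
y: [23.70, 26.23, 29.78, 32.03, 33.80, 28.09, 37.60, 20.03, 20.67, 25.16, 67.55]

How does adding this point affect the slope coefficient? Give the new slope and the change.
Adding the point moves β₁ from 3.1291 to 4.1706, i.e. it increases by 1.0415 (+33.3%).

The new point has HIGH LEVERAGE: x = 12.99 is far from the original mean x̄ = 43.69/10 ≈ 4.37 (original range [2.03, 7.80]).

Step 1: Update the sums with the new point (n goes from 10 to 11)
Σx  = 43.69 + 12.99 = 56.68
Σy  = 277.09 + 67.55 = 344.64
Σx² = 220.1247 + 12.99² = 220.1247 + 168.7401 = 388.8648
Σxy = 1302.1099 + 12.99×67.55 = 1302.1099 + 877.4745 = 2179.5844

Step 2: Recompute the slope with b₁ = (nΣxy − ΣxΣy) / (nΣx² − (Σx)²)
Numerator   = 11×2179.5844 − 56.68×344.64 = 23975.4284 − 19534.1952 = 4441.2332
Denominator = 11×388.8648 − 56.68² = 4277.5128 − 3212.6224 = 1064.8904
b₁(new) = 4441.2332 / 1064.8904 = 4.1706

(Same formula on the original sums: (10×1302.1099 − 43.69×277.09) / (10×220.1247 − 43.69²) = 915.0369 / 292.4309 = 3.1291, matching the given fit.)

Step 3: Change in slope
Δβ₁ = 4.1706 − 3.1291 = +1.0415
Relative change = +1.0415 / 3.1291 × 100% = +33.3%
→ the slope increases when the point is added.

A high-leverage point only changes the slope if it is off the original line; here y = 67.55 is above the original trend, so the slope increases.
In practice: refit with and without it and report both if conclusions differ.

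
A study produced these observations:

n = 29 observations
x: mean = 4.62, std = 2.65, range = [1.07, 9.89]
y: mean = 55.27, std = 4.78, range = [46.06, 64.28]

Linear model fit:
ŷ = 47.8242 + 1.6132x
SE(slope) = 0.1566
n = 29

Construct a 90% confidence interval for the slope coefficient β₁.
The 90% CI for β₁ is (1.3465, 1.8799)

Confidence interval for the slope:

The 90% CI for β₁ is: β̂₁ ± t*(α/2, n-2) × SE(β̂₁)

Step 1: Find critical t-value
- Confidence level = 0.9
- Degrees of freedom = n - 2 = 29 - 2 = 27
- t*(α/2, 27) = 1.7033

Step 2: Calculate margin of error
Margin = 1.7033 × 0.1566 = 0.2667

Step 3: Construct interval
CI = 1.6132 ± 0.2667
CI = (1.3465, 1.8799)

Interpretation: intervals built this way capture the true β₁ in 90% of repeated samples; here the plausible range for the per-unit effect of x on y is 1.3465 to 1.8799.
The interval does not include 0, suggesting a significant linear relationship.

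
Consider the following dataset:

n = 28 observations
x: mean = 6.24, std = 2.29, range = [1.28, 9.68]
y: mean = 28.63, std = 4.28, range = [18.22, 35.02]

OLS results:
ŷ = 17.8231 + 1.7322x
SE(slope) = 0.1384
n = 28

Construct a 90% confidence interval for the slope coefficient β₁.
The 90% CI for β₁ is (1.4961, 1.9683)

Confidence interval for the slope:

The 90% CI for β₁ is: β̂₁ ± t*(α/2, n-2) × SE(β̂₁)

Step 1: Find critical t-value
- Confidence level = 0.9
- Degrees of freedom = n - 2 = 28 - 2 = 26
- t*(α/2, 26) = 1.7056

Step 2: Calculate margin of error
Margin = 1.7056 × 0.1384 = 0.2361

Step 3: Construct interval
CI = 1.7322 ± 0.2361
CI = (1.4961, 1.9683)

Interpretation: intervals built this way capture the true β₁ in 90% of repeated samples; here the plausible range for the per-unit effect of x on y is 1.4961 to 1.9683.
The interval does not include 0, suggesting a significant linear relationship.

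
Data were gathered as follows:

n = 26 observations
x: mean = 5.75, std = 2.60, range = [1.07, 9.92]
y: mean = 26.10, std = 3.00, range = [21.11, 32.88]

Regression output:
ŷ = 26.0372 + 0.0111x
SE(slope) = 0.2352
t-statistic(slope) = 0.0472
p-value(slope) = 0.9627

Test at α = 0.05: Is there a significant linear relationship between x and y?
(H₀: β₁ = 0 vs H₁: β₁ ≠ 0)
Fail to reject H₀: p-value = 0.9627 ≥ α = 0.05. The linear relationship is not significant at the 5% level.

Hypothesis test for the slope coefficient:

H₀: β₁ = 0 (no linear relationship)
H₁: β₁ ≠ 0 (linear relationship exists)

Test statistic: t = β̂₁ / SE(β̂₁) = 0.0111 / 0.2352 = 0.0472

p = 0.9627: how often a slope estimate this far from 0 (in SE units) would arise by chance if β₁ were truly 0.

Decision rule: reject H₀ if p-value < α.
p-value = 0.9627 ≥ α = 0.05 → fail to reject H₀.

Conclusion: the linear association between x and y is not significant at the 5% level.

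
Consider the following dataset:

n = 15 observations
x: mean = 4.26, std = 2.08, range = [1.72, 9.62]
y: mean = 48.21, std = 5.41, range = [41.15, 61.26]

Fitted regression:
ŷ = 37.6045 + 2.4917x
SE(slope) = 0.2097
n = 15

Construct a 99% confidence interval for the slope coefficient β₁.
The 99% CI for β₁ is (1.8600, 3.1234)

Confidence interval for the slope:

The 99% CI for β₁ is: β̂₁ ± t*(α/2, n-2) × SE(β̂₁)

Step 1: Find critical t-value
- Confidence level = 0.99
- Degrees of freedom = n - 2 = 15 - 2 = 13
- t*(α/2, 13) = 3.0123

Step 2: Calculate margin of error
Margin = 3.0123 × 0.2097 = 0.6317

Step 3: Construct interval
CI = 2.4917 ± 0.6317
CI = (1.8600, 3.1234)

Interpretation: intervals built this way capture the true β₁ in 99% of repeated samples; here the plausible range for the per-unit effect of x on y is 1.8600 to 3.1234.
The interval does not include 0, suggesting a significant linear relationship.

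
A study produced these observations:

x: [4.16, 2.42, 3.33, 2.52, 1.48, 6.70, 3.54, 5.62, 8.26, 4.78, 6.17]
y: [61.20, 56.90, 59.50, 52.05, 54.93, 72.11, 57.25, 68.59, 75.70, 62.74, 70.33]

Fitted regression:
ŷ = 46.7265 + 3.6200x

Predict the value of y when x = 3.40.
ŷ = 59.0345

Plug x = 3.40 into the fitted line:

ŷ = 46.7265 + 3.6200 × 3.40
ŷ = 46.7265 + 12.3080
ŷ = 59.0345

This is the fitted mean response at that x — an individual observation would come with a wider prediction interval.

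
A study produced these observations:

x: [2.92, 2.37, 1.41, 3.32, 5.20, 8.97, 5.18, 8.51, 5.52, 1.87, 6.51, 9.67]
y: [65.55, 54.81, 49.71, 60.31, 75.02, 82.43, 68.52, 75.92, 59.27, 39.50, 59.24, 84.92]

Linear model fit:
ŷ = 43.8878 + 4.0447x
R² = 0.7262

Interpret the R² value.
About 72.62% of the variability in y is accounted for by the regression on x (R² = 0.7262) — a strong linear fit.

R² = 1 − SS_res/SS_tot compares the residual scatter to the total scatter of y about its mean.

Here R² = 0.7262:
- Explained: 72.62% of the variation in y
- Unexplained (residual): 100% − 72.62% = 27.38%
- Rule of thumb (below 0.3 weak; 0.3 to below 0.7 moderate; 0.7 and above strong) → strong

Note: R² says nothing about causation, and a high R² does not by itself mean the linear form is appropriate — check the residuals.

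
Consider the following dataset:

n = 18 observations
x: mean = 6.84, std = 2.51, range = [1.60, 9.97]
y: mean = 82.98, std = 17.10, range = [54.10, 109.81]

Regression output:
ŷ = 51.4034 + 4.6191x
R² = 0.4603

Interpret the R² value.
About 46.03% of the variability in y is accounted for by the regression on x (R² = 0.4603) — a moderate linear fit.

R² = 1 − SS_res/SS_tot compares the residual scatter to the total scatter of y about its mean.

Here R² = 0.4603:
- Explained: 46.03% of the variation in y
- Unexplained (residual): 100% − 46.03% = 53.97%
- Rule of thumb (below 0.3 weak; 0.3 to below 0.7 moderate; 0.7 and above strong) → moderate

Calculation: R² = 1 − (SS_res / SS_tot), where SS_res is the sum of squared residuals and SS_tot the total sum of squares.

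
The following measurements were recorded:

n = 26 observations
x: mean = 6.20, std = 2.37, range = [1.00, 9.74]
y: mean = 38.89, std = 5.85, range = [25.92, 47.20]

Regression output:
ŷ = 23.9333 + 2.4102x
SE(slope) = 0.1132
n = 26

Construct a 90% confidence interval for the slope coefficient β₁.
The 90% CI for β₁ is (2.2165, 2.6039)

Confidence interval for the slope:

The 90% CI for β₁ is: β̂₁ ± t*(α/2, n-2) × SE(β̂₁)

Step 1: Find critical t-value
- Confidence level = 0.9
- Degrees of freedom = n - 2 = 26 - 2 = 24
- t*(α/2, 24) = 1.7109

Step 2: Calculate margin of error
Margin = 1.7109 × 0.1132 = 0.1937

Step 3: Construct interval
CI = 2.4102 ± 0.1937
CI = (2.2165, 2.6039)

Interpretation: each one-unit increase in x is associated with a change in mean y of between 2.2165 and 2.6039, with 90% confidence.
Both endpoints are positive, so the data support a genuinely positive slope at this confidence level.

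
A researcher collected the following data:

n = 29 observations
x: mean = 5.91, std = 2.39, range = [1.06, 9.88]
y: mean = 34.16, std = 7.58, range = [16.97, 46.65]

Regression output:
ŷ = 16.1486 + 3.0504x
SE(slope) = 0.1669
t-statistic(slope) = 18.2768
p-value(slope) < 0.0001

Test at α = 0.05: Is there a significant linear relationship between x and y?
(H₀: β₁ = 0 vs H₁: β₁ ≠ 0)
Reject H₀: p-value < 0.0001 < α = 0.05. The linear relationship is significant at the 5% level.

Hypothesis test for the slope coefficient:

H₀: β₁ = 0 (no linear relationship)
H₁: β₁ ≠ 0 (linear relationship exists)

Test statistic: t = β̂₁ / SE(β̂₁) = 3.0504 / 0.1669 = 18.2768

p < 0.0001: how often a slope estimate this far from 0 (in SE units) would arise by chance if β₁ were truly 0.

Decision rule: reject H₀ if p-value < α.
p-value < 0.0001 < α = 0.05 → reject H₀.

Conclusion: the linear association between x and y is significant at the 5% level.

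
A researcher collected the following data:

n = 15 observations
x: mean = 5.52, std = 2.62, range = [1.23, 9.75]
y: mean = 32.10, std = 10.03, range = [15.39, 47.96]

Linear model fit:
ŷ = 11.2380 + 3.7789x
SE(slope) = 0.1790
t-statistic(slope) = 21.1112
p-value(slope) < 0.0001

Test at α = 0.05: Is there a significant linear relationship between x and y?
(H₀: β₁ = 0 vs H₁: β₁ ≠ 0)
Reject H₀: p-value < 0.0001 < α = 0.05. The linear relationship is significant at the 5% level.

Hypothesis test for the slope coefficient:

H₀: β₁ = 0 (no linear relationship)
H₁: β₁ ≠ 0 (linear relationship exists)

Test statistic: t = β̂₁ / SE(β̂₁) = 3.7789 / 0.1790 = 21.1112

p < 0.0001: how often a slope estimate this far from 0 (in SE units) would arise by chance if β₁ were truly 0.

Decision rule: reject H₀ if p-value < α.
p-value < 0.0001 < α = 0.05 → reject H₀.

Conclusion: the linear association between x and y is significant at the 5% level.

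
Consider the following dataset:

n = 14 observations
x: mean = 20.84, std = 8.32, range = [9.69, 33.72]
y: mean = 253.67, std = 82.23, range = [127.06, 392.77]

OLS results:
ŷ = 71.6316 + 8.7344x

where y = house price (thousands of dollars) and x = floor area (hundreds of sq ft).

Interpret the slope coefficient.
An increase of one hundred sq ft in floor area is associated with a 8.7344 thousand dollars increase in predicted house price.

The slope coefficient β₁ = 8.7344 represents the marginal effect of floor area on house price.

Interpretation:
- Floor area up by 1 hundred sq ft → predicted house price increases by 8.7344 thousand dollars
- This is a linear approximation: the same per-unit change is assumed across the whole observed x range
- The slope describes association in these data, not necessarily a causal effect

(β₀ = 71.6316 is the fitted value at x = 0 and is not part of the slope interpretation.)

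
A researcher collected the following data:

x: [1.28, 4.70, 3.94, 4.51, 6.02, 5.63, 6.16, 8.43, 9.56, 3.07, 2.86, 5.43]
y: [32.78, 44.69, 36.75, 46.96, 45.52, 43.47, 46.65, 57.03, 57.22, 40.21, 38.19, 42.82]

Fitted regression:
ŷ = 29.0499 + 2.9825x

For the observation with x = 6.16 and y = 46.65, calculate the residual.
Residual = -0.7721

The residual is the difference between the actual value and the predicted value:

Residual = y - ŷ

Step 1: Calculate predicted value
ŷ = 29.0499 + 2.9825 × 6.16
ŷ = 47.4221

Step 2: Calculate residual
Residual = 46.65 - 47.4221
Residual = -0.7721

Sign check: y < ŷ, so the point is below the line and the fit overestimates here.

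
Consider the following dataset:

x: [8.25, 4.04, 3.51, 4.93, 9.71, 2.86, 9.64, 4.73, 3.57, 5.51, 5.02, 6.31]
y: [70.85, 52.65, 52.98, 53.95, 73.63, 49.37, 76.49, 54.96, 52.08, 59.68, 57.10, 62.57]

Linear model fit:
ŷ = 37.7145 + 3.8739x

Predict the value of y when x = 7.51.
ŷ = 66.8075

Plug x = 7.51 into the fitted line:

ŷ = 37.7145 + 3.8739 × 7.51
ŷ = 37.7145 + 29.0930
ŷ = 66.8075

This is the fitted mean response at that x — an individual observation would come with a wider prediction interval.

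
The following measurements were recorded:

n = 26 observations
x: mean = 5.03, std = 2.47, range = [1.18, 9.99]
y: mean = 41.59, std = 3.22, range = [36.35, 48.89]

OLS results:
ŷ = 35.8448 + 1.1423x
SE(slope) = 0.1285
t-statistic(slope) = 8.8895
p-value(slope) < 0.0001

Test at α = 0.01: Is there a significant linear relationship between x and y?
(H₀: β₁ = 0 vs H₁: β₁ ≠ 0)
p-value < 0.0001 < α = 0.01, so we reject H₀. The relationship is significant.

Hypothesis test for the slope coefficient:

H₀: β₁ = 0 (no linear relationship)
H₁: β₁ ≠ 0 (linear relationship exists)

Test statistic: t = β̂₁ / SE(β̂₁) = 1.1423 / 0.1285 = 8.8895

The p-value (<0.0001) is the probability, under H₀, of a t-statistic at least as extreme as |t| = 8.8895 (two-sided, df = n − 2 = 24).

Decision rule: reject H₀ if p-value < α.
p-value < 0.0001 < α = 0.01 → reject H₀.

There is sufficient evidence at the 1% significance level to conclude that a linear relationship exists between x and y.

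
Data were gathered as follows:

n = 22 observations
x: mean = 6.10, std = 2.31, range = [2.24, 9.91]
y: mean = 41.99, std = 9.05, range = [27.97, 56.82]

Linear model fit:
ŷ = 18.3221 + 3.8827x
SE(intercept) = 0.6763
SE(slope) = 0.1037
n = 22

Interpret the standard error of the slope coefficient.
SE(β̂₁) = 0.1037 is the estimated standard deviation of the slope estimate across repeated samples; relative to β̂₁ = 3.8827 that is 2.7%, a precise estimate.

SE(β̂₁) = s / √Sxx, where s is the residual standard deviation and Sxx = Σ(x − x̄)². It is the yardstick for how far β̂₁ = 3.8827 could plausibly be from the true slope.

Relative precision:
- SE / |β̂₁| = 0.1037 / 3.8827 = 2.7%
- Rule of thumb (under 20%: precise; 20% to under 50%: moderately precise; 50% or more: imprecise) → precise

Link to interval estimation: a confidence interval for β₁ is β̂₁ ± t* × 0.1037, so SE sets the half-width per unit of t*.

What drives SE(β̂₁): larger n (here n = 22) → smaller SE; more residual scatter → larger SE; wider spread of x values → smaller SE.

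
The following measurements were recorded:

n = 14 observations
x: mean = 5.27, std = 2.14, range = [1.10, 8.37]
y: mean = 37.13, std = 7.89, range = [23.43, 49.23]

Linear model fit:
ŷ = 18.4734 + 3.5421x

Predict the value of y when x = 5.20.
ŷ = 36.8923

To predict y for x = 5.20, substitute into the regression equation:

ŷ = 18.4734 + 3.5421 × 5.20
ŷ = 18.4734 + 18.4189
ŷ = 36.8923

This is the fitted mean response at that x — an individual observation would come with a wider prediction interval.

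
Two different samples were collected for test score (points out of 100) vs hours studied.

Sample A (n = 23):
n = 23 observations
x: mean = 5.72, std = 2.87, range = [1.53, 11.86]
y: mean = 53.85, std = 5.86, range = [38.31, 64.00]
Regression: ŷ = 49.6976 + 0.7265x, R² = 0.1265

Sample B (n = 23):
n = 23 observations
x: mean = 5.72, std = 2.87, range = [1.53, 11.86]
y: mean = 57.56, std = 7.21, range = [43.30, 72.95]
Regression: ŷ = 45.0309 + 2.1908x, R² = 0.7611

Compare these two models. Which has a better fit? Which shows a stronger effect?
Model B has the better fit (R² = 0.7611 vs 0.1265). Model B shows the stronger effect (|β₁| = 2.1908 vs 0.7265).

Model Comparison:

Fit — compare R²:
- Model A: R² = 0.1265 → 12.65% of variance in test score explained
- Model B: R² = 0.7611 → 76.11% of variance in test score explained
- 0.7611 > 0.1265 → Model B has the better fit

Effect size (slope magnitude):
- Model A: β₁ = 0.7265 → predicted test score rises 0.7265 points per additional hour of study time
- Model B: β₁ = 2.1908 → predicted test score rises 2.1908 points per additional hour of study time
- |0.7265| < |2.1908| → Model B shows the stronger marginal effect

Note: R² measures how tightly points cluster around the line; β₁ measures how steep the line is — they answer different questions.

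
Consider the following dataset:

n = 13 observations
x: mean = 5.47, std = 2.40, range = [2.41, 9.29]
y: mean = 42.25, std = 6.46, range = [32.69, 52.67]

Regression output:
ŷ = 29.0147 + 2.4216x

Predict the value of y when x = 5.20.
ŷ = 41.6070

To predict y for x = 5.20, substitute into the regression equation:

ŷ = 29.0147 + 2.4216 × 5.20
ŷ = 29.0147 + 12.5923
ŷ = 41.6070

This is the fitted mean response at that x — an individual observation would come with a wider prediction interval.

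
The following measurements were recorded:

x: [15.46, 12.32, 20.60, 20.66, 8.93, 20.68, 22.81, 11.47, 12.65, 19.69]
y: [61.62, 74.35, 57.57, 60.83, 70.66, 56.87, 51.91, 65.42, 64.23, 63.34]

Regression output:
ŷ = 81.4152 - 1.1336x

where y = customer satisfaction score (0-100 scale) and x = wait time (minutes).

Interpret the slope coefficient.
For each additional minute of wait time, predicted satisfaction score decreases by approximately 1.1336 points.

The slope β₁ = -1.1336 gives the rate at which the fitted satisfaction score changes with wait time.

Interpretation:
- Wait time up by 1 minute → predicted satisfaction score decreases by 1.1336 points
- The effect is assumed constant over the observed range of x (linearity)
- The sign (−) gives the direction; the magnitude 1.1336 gives the size of the effect per minute

(β₀ = 81.4152 is the fitted value at x = 0 and is not part of the slope interpretation.)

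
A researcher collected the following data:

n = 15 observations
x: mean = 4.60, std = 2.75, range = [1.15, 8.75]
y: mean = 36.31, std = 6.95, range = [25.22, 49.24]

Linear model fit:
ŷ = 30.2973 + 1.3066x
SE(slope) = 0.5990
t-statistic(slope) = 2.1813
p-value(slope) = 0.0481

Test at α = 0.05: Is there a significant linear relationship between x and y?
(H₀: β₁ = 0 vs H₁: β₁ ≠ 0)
Reject H₀: p-value = 0.0481 < α = 0.05. The linear relationship is significant at the 5% level.

Hypothesis test for the slope coefficient:

H₀: β₁ = 0 (no linear relationship)
H₁: β₁ ≠ 0 (linear relationship exists)

Test statistic: t = β̂₁ / SE(β̂₁) = 1.3066 / 0.5990 = 2.1813

p = 0.0481: how often a slope estimate this far from 0 (in SE units) would arise by chance if β₁ were truly 0.

Decision rule: reject H₀ if p-value < α.
p-value = 0.0481 < α = 0.05 → reject H₀.

Conclusion: the linear association between x and y is significant at the 5% level.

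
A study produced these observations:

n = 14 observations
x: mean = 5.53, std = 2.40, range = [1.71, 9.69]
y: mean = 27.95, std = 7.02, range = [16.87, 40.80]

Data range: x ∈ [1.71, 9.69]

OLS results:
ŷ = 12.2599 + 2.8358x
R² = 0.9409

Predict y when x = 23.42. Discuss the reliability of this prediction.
ŷ = 78.6743 (extrapolation — x = 23.42 lies outside [1.71, 9.69], so reliability is low).

Prediction calculation:
ŷ = 12.2599 + 2.8358 × 23.42
ŷ = 78.6743

Reliability:
- Data range: x ∈ [1.71, 9.69]
- Prediction point: x = 23.42 is 13.73 units above the observed range → this is EXTRAPOLATION, not interpolation

Why that matters here:
- The linear relationship may not hold outside the observed range
- There are no observations near this x to validate the fitted line there

Report the number if required, but flag clearly that it is an extrapolation.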